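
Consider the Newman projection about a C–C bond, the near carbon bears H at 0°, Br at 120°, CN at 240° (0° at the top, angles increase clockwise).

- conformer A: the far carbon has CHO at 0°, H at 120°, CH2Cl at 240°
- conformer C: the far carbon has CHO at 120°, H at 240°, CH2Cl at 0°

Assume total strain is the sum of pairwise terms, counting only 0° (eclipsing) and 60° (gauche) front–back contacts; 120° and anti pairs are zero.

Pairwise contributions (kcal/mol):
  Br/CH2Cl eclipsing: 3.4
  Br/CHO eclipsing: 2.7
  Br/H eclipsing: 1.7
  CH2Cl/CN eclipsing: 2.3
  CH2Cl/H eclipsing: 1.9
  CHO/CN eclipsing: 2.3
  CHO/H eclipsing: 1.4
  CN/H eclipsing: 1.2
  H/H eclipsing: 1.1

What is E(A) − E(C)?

-0.4 kcal/mol

A (eclipsed): H(0°)/CHO(0°) eclipsed 1.4; Br(120°)/H(120°) eclipsed 1.7; CN(240°)/CH2Cl(240°) eclipsed 2.3 → 5.4 kcal/mol.
C (eclipsed): H(0°)/CH2Cl(0°) eclipsed 1.9; Br(120°)/CHO(120°) eclipsed 2.7; CN(240°)/H(240°) eclipsed 1.2 → 5.8 kcal/mol.
E(A) − E(C) = 5.4 − 5.8 = -0.4 kcal/mol.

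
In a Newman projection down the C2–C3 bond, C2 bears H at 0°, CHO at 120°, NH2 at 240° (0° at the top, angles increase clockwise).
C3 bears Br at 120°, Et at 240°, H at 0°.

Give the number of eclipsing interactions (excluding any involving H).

2

Non-H eclipsing pairs: CHO(120°)/Br(120°); NH2(240°)/Et(240°) — 2 interactions.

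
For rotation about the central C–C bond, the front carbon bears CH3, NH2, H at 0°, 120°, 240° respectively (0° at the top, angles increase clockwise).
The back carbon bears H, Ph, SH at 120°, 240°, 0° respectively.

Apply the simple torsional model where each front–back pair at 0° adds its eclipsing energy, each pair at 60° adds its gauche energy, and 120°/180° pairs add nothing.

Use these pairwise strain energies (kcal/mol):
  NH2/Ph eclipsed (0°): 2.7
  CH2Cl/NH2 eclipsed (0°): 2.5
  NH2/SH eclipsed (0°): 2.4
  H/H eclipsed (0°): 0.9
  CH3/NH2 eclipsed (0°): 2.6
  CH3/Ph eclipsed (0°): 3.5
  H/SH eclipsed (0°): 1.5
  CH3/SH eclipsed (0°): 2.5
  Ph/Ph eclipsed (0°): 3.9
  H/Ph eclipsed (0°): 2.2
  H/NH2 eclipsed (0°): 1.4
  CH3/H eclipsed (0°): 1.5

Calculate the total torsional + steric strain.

6.1 kcal/mol

This conformer (eclipsed): CH3(0°)/SH(0°) eclipsed 2.5; NH2(120°)/H(120°) eclipsed 1.4; H(240°)/Ph(240°) eclipsed 2.2 → 6.1 kcal/mol.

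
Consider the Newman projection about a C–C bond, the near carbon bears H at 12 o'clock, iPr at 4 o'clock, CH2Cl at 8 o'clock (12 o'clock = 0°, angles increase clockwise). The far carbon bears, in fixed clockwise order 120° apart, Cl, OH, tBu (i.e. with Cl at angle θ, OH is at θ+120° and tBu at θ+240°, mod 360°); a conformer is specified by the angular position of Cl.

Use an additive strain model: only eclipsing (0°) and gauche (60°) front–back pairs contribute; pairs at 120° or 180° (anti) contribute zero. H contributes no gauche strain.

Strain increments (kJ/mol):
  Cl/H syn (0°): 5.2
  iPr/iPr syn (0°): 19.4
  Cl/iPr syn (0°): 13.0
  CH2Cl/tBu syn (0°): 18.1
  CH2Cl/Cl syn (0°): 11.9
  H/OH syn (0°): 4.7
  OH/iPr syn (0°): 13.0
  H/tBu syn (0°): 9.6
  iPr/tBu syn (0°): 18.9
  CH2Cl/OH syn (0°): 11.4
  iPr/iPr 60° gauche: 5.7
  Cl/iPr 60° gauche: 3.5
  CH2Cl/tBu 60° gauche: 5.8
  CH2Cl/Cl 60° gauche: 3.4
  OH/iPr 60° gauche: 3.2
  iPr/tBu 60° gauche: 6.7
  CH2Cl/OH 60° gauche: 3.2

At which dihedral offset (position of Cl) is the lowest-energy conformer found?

60°

Cl at 0° (eclipsed): H(0°)/Cl(0°) eclipsed 5.2; iPr(120°)/OH(120°) eclipsed 13.0; CH2Cl(240°)/tBu(240°) eclipsed 18.1 → 36.3 kJ/mol.
Cl at 60° (staggered): iPr(120°)/Cl(60°) gauche 3.5; iPr(120°)/OH(180°) gauche 3.2; CH2Cl(240°)/OH(180°) gauche 3.2; CH2Cl(240°)/tBu(300°) gauche 5.8 → 15.7 kJ/mol.
Cl at 120° (eclipsed): H(0°)/tBu(0°) eclipsed 9.6; iPr(120°)/Cl(120°) eclipsed 13.0; CH2Cl(240°)/OH(240°) eclipsed 11.4 → 34.0 kJ/mol.
Cl at 180° (staggered): iPr(120°)/Cl(180°) gauche 3.5; iPr(120°)/tBu(60°) gauche 6.7; CH2Cl(240°)/Cl(180°) gauche 3.4; CH2Cl(240°)/OH(300°) gauche 3.2 → 16.8 kJ/mol.
Cl at 240° (eclipsed): H(0°)/OH(0°) eclipsed 4.7; iPr(120°)/tBu(120°) eclipsed 18.9; CH2Cl(240°)/Cl(240°) eclipsed 11.9 → 35.5 kJ/mol.
Cl at 300° (staggered): iPr(120°)/OH(60°) gauche 3.2; iPr(120°)/tBu(180°) gauche 6.7; CH2Cl(240°)/Cl(300°) gauche 3.4; CH2Cl(240°)/tBu(180°) gauche 5.8 → 19.1 kJ/mol.
The minimum (15.7 kJ/mol) occurs with Cl at 60°.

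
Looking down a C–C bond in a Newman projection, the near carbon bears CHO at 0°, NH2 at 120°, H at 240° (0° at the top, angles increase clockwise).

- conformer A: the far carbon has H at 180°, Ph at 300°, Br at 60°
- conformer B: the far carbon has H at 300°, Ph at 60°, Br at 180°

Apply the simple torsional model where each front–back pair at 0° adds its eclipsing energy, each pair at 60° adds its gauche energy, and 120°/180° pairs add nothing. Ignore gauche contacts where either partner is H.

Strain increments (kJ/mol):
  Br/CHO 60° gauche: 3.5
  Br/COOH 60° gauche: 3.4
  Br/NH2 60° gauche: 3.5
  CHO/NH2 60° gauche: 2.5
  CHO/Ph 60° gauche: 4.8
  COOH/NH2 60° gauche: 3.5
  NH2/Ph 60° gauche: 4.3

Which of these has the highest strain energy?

A (staggered): CHO(0°)/Ph(300°) gauche 4.8; CHO(0°)/Br(60°) gauche 3.5; NH2(120°)/Br(60°) gauche 3.5 → 11.8 kJ/mol.
B (staggered): CHO(0°)/Ph(60°) gauche 4.8; NH2(120°)/Ph(60°) gauche 4.3; NH2(120°)/Br(180°) gauche 3.5 → 12.6 kJ/mol.
B has the highest total (12.6 kJ/mol).

B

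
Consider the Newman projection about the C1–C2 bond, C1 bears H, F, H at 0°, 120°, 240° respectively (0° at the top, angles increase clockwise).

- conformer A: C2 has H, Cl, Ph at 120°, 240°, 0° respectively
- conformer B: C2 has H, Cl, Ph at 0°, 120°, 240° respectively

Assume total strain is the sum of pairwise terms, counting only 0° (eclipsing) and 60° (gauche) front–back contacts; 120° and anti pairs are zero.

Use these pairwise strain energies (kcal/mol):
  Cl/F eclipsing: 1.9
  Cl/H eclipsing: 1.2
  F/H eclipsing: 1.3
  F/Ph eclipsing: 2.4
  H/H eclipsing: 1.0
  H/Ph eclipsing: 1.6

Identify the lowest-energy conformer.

A (eclipsed): H(0°)/Ph(0°) eclipsed 1.6; F(120°)/H(120°) eclipsed 1.3; H(240°)/Cl(240°) eclipsed 1.2 → 4.1 kcal/mol.
B (eclipsed): H(0°)/H(0°) eclipsed 1.0; F(120°)/Cl(120°) eclipsed 1.9; H(240°)/Ph(240°) eclipsed 1.6 → 4.5 kcal/mol.
A has the lowest total (4.1 kcal/mol).

A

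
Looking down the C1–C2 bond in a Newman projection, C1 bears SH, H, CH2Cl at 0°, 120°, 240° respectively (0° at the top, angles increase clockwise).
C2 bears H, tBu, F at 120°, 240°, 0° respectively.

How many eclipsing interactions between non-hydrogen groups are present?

2

Non-H eclipsing pairs: SH(0°)/F(0°); CH2Cl(240°)/tBu(240°) — 2 interactions.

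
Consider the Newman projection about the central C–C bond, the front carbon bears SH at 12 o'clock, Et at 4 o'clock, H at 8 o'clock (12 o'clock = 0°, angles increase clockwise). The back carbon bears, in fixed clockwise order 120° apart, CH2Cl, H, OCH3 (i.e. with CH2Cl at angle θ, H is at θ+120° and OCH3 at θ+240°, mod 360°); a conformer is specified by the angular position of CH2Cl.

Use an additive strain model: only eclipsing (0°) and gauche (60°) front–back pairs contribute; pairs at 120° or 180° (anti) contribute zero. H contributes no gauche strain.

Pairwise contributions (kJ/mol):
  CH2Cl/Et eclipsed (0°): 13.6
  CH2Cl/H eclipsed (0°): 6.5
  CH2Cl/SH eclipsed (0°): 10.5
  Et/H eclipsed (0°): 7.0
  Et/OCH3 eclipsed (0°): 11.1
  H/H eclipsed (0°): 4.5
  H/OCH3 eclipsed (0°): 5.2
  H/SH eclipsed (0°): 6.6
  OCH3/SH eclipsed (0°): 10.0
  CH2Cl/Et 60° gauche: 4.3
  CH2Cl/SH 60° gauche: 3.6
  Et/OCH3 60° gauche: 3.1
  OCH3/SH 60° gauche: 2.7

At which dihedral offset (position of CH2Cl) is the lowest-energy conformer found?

300°

CH2Cl at 0° (eclipsed): SH–CH2Cl eclipsed, Et–H eclipsed, H–OCH3 eclipsed; 10.5 + 7.0 + 5.2 = 22.7 kJ/mol.
CH2Cl at 60° (staggered): SH–CH2Cl gauche, SH–OCH3 gauche, Et–CH2Cl gauche; 3.6 + 2.7 + 4.3 = 10.6 kJ/mol.
CH2Cl at 120° (eclipsed): SH–OCH3 eclipsed, Et–CH2Cl eclipsed, H–H eclipsed; 10.0 + 13.6 + 4.5 = 28.1 kJ/mol.
CH2Cl at 180° (staggered): SH–OCH3 gauche, Et–CH2Cl gauche, Et–OCH3 gauche; 2.7 + 4.3 + 3.1 = 10.1 kJ/mol.
CH2Cl at 240° (eclipsed): SH–H eclipsed, Et–OCH3 eclipsed, H–CH2Cl eclipsed; 6.6 + 11.1 + 6.5 = 24.2 kJ/mol.
CH2Cl at 300° (staggered): SH–CH2Cl gauche, Et–OCH3 gauche; 3.6 + 3.1 = 6.7 kJ/mol.
The minimum (6.7 kJ/mol) occurs with CH2Cl at 300°.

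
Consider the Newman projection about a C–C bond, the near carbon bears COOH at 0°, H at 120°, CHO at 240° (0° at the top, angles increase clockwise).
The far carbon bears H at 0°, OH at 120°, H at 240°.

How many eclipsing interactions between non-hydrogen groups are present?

0

Every eclipsing pair involves H, so the count is 0.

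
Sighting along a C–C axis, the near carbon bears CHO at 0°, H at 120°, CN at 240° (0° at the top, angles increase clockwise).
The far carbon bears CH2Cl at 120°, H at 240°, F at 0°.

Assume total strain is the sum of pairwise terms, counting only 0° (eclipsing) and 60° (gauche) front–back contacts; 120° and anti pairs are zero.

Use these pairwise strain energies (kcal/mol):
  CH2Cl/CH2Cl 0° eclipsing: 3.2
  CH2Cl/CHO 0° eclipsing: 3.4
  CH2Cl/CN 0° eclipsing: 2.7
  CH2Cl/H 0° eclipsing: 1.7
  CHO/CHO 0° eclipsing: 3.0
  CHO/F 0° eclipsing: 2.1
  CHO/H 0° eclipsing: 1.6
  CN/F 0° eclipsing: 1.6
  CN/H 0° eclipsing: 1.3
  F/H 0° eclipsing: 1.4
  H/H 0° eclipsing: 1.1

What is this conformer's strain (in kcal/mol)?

5.1 kcal/mol

This conformer (eclipsed): CHO–F eclipsed, H–CH2Cl eclipsed, CN–H eclipsed; 2.1 + 1.7 + 1.3 = 5.1 kcal/mol.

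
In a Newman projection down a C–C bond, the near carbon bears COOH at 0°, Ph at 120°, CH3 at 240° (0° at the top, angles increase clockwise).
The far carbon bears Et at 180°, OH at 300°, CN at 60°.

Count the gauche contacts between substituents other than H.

Non-H gauche pairs: COOH(0°)/OH(300°); COOH(0°)/CN(60°); Ph(120°)/Et(180°); Ph(120°)/CN(60°); CH3(240°)/Et(180°); CH3(240°)/OH(300°) — 6 interactions.

6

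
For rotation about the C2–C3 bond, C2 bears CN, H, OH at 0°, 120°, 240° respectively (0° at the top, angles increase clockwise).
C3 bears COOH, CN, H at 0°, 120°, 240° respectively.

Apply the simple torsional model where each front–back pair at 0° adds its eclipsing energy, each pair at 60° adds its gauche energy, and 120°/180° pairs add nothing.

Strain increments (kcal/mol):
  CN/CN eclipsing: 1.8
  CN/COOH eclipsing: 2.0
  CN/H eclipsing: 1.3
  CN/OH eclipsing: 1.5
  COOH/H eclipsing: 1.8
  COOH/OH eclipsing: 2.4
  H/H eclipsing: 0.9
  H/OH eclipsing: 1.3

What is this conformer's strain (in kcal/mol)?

This conformer (eclipsed): CN(0°)/COOH(0°) eclipsed 2.0; H(120°)/CN(120°) eclipsed 1.3; OH(240°)/H(240°) eclipsed 1.3 → 4.6 kcal/mol.

4.6 kcal/mol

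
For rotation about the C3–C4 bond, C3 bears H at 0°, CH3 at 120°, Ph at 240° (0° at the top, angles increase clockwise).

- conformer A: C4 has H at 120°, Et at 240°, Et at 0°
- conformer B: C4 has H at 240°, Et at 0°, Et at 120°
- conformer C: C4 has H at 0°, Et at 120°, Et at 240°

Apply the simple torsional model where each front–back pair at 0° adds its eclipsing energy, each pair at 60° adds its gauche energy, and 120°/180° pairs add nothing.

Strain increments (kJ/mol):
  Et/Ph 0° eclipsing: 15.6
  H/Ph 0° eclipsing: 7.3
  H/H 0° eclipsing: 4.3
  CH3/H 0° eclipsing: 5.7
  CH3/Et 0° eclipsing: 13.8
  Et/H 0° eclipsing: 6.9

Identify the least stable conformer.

A (eclipsed): H(0°)/Et(0°) eclipsed 6.9; CH3(120°)/H(120°) eclipsed 5.7; Ph(240°)/Et(240°) eclipsed 15.6 → 28.2 kJ/mol.
B (eclipsed): H(0°)/Et(0°) eclipsed 6.9; CH3(120°)/Et(120°) eclipsed 13.8; Ph(240°)/H(240°) eclipsed 7.3 → 28.0 kJ/mol.
C (eclipsed): H(0°)/H(0°) eclipsed 4.3; CH3(120°)/Et(120°) eclipsed 13.8; Ph(240°)/Et(240°) eclipsed 15.6 → 33.7 kJ/mol.
C has the highest total (33.7 kJ/mol).

C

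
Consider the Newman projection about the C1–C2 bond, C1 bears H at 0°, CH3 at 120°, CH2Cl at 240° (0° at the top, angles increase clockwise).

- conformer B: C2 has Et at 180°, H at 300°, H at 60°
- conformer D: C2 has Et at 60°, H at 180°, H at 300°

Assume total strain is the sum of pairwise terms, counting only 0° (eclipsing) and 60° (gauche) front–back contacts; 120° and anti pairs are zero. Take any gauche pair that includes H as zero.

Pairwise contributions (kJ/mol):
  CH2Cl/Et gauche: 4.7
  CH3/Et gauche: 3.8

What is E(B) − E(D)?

+4.7 kJ/mol

B (staggered): CH3–Et gauche, CH2Cl–Et gauche; 3.8 + 4.7 = 8.5 kJ/mol.
D (staggered): CH3–Et gauche; 3.8 = 3.8 kJ/mol.
E(B) − E(D) = 8.5 − 3.8 = +4.7 kJ/mol.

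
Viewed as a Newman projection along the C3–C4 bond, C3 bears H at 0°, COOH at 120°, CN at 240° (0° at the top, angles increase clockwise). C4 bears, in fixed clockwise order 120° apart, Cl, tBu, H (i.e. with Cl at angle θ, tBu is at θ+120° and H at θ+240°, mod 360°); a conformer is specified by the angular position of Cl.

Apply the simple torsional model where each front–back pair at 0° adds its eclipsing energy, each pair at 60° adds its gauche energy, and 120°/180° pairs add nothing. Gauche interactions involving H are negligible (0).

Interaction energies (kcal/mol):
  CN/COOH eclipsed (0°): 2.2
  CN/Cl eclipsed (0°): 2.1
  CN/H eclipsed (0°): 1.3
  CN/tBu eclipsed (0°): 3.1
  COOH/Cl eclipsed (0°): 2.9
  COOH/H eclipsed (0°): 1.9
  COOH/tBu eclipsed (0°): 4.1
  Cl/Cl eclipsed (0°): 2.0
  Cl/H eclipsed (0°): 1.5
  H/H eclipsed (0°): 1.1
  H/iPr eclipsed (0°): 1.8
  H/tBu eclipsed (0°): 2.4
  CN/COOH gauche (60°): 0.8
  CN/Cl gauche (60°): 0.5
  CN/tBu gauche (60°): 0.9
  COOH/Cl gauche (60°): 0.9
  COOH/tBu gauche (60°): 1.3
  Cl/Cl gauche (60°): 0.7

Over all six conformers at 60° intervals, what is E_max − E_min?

5.3 kcal/mol

Cl at 0° (eclipsed): H(0°)/Cl(0°) eclipsed 1.5; COOH(120°)/tBu(120°) eclipsed 4.1; CN(240°)/H(240°) eclipsed 1.3 → 6.9 kcal/mol.
Cl at 60° (staggered): COOH(120°)/Cl(60°) gauche 0.9; COOH(120°)/tBu(180°) gauche 1.3; CN(240°)/tBu(180°) gauche 0.9 → 3.1 kcal/mol.
Cl at 120° (eclipsed): H(0°)/H(0°) eclipsed 1.1; COOH(120°)/Cl(120°) eclipsed 2.9; CN(240°)/tBu(240°) eclipsed 3.1 → 7.1 kcal/mol.
Cl at 180° (staggered): COOH(120°)/Cl(180°) gauche 0.9; CN(240°)/Cl(180°) gauche 0.5; CN(240°)/tBu(300°) gauche 0.9 → 2.3 kcal/mol.
Cl at 240° (eclipsed): H(0°)/tBu(0°) eclipsed 2.4; COOH(120°)/H(120°) eclipsed 1.9; CN(240°)/Cl(240°) eclipsed 2.1 → 6.4 kcal/mol.
Cl at 300° (staggered): COOH(120°)/tBu(60°) gauche 1.3; CN(240°)/Cl(300°) gauche 0.5 → 1.8 kcal/mol.
Max at 120° (7.1 kcal/mol), min at 300° (1.8 kcal/mol); barrier = 5.3 kcal/mol.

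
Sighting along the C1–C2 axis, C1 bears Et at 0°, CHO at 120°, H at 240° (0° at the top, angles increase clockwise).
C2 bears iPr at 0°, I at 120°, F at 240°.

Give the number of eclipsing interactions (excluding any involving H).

Non-H eclipsing pairs: Et(0°)/iPr(0°); CHO(120°)/I(120°) — 2 interactions.

2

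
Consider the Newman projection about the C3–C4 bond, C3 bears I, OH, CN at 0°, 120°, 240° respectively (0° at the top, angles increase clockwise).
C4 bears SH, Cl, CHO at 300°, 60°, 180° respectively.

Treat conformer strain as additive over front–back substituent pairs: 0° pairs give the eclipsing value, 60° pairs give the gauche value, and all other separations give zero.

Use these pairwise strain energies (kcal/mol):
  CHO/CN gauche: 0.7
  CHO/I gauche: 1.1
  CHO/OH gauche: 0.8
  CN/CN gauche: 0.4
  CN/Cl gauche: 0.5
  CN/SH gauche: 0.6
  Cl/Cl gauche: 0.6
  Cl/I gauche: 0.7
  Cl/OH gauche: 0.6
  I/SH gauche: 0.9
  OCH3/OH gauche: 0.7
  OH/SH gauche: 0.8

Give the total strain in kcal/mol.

4.3 kcal/mol

This conformer (staggered): I(0°)/SH(300°) gauche 0.9; I(0°)/Cl(60°) gauche 0.7; OH(120°)/Cl(60°) gauche 0.6; OH(120°)/CHO(180°) gauche 0.8; CN(240°)/SH(300°) gauche 0.6; CN(240°)/CHO(180°) gauche 0.7 → 4.3 kcal/mol.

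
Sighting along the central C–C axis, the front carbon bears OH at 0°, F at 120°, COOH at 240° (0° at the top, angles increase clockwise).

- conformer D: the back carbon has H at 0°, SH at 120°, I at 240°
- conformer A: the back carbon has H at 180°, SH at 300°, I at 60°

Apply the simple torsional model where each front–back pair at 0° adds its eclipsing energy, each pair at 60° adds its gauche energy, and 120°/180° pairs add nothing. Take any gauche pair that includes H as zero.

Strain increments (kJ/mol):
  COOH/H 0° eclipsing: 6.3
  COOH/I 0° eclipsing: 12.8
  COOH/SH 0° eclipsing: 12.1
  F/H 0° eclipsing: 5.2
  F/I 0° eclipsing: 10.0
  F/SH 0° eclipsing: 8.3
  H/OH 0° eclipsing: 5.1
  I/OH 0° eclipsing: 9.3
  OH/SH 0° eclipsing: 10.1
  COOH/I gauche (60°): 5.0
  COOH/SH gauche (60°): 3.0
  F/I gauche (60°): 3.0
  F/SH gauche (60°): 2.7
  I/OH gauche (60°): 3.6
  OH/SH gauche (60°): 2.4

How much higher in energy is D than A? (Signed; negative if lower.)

+14.2 kJ/mol

D is eclipsed. OH at 0° is eclipsed with H at 0° (5.1); F at 120° is eclipsed with SH at 120° (8.3); COOH at 240° is eclipsed with I at 240° (12.8). Total 26.2 kJ/mol.
A is staggered. OH at 0° is gauche with SH at 300° (2.4); OH at 0° is gauche with I at 60° (3.6); F at 120° is gauche with I at 60° (3.0); COOH at 240° is gauche with SH at 300° (3.0). Total 12.0 kJ/mol.
E(D) − E(A) = 26.2 − 12.0 = +14.2 kJ/mol.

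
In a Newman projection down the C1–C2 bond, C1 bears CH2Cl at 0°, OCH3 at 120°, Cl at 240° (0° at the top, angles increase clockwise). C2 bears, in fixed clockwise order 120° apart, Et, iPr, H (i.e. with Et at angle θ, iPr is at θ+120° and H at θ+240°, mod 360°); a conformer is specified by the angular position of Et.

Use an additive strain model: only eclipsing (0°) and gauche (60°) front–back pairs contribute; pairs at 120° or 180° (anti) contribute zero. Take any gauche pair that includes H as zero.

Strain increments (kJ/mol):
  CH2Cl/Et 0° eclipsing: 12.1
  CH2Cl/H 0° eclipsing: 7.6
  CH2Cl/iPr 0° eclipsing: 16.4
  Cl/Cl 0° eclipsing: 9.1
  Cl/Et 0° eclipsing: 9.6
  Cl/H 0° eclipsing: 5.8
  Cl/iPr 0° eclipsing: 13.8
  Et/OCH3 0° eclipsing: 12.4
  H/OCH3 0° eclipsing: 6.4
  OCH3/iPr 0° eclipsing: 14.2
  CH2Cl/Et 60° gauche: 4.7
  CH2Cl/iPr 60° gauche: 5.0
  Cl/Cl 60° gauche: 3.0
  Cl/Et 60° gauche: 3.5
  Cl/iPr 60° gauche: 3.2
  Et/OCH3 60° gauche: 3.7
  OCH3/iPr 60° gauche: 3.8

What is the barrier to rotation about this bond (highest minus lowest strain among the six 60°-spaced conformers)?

Et at 0° (eclipsed): CH2Cl(0°)/Et(0°) eclipsed 12.1; OCH3(120°)/iPr(120°) eclipsed 14.2; Cl(240°)/H(240°) eclipsed 5.8 → 32.1 kJ/mol.
Et at 60° (staggered): CH2Cl(0°)/Et(60°) gauche 4.7; OCH3(120°)/Et(60°) gauche 3.7; OCH3(120°)/iPr(180°) gauche 3.8; Cl(240°)/iPr(180°) gauche 3.2 → 15.4 kJ/mol.
Et at 120° (eclipsed): CH2Cl(0°)/H(0°) eclipsed 7.6; OCH3(120°)/Et(120°) eclipsed 12.4; Cl(240°)/iPr(240°) eclipsed 13.8 → 33.8 kJ/mol.
Et at 180° (staggered): CH2Cl(0°)/iPr(300°) gauche 5.0; OCH3(120°)/Et(180°) gauche 3.7; Cl(240°)/Et(180°) gauche 3.5; Cl(240°)/iPr(300°) gauche 3.2 → 15.4 kJ/mol.
Et at 240° (eclipsed): CH2Cl(0°)/iPr(0°) eclipsed 16.4; OCH3(120°)/H(120°) eclipsed 6.4; Cl(240°)/Et(240°) eclipsed 9.6 → 32.4 kJ/mol.
Et at 300° (staggered): CH2Cl(0°)/Et(300°) gauche 4.7; CH2Cl(0°)/iPr(60°) gauche 5.0; OCH3(120°)/iPr(60°) gauche 3.8; Cl(240°)/Et(300°) gauche 3.5 → 17.0 kJ/mol.
Max at 120° (33.8 kJ/mol), min at 60° (15.4 kJ/mol); barrier = 18.4 kJ/mol.

18.4 kJ/mol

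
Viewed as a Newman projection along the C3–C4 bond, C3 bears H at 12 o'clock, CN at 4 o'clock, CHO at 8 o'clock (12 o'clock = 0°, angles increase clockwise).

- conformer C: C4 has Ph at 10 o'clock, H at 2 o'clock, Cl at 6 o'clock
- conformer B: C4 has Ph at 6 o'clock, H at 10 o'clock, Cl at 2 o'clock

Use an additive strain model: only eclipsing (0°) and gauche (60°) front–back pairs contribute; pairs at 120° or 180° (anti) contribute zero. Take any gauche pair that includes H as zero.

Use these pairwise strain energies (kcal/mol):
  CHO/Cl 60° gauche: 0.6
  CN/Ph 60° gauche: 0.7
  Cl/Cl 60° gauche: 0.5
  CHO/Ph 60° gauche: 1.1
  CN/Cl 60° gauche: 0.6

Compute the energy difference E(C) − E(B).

C is staggered. CN at 120° is gauche with Cl at 180° (0.6); CHO at 240° is gauche with Ph at 300° (1.1); CHO at 240° is gauche with Cl at 180° (0.6). Total 2.3 kcal/mol.
B is staggered. CN at 120° is gauche with Ph at 180° (0.7); CN at 120° is gauche with Cl at 60° (0.6); CHO at 240° is gauche with Ph at 180° (1.1). Total 2.4 kcal/mol.
E(C) − E(B) = 2.3 − 2.4 = -0.1 kcal/mol.

-0.1 kcal/mol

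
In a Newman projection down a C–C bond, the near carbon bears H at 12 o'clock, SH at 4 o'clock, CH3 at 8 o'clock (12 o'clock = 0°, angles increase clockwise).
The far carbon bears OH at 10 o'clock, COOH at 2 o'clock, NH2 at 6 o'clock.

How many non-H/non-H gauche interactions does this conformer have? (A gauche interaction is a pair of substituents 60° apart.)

Non-H gauche pairs: SH(120°)/COOH(60°); SH(120°)/NH2(180°); CH3(240°)/OH(300°); CH3(240°)/NH2(180°) — 4 interactions.

4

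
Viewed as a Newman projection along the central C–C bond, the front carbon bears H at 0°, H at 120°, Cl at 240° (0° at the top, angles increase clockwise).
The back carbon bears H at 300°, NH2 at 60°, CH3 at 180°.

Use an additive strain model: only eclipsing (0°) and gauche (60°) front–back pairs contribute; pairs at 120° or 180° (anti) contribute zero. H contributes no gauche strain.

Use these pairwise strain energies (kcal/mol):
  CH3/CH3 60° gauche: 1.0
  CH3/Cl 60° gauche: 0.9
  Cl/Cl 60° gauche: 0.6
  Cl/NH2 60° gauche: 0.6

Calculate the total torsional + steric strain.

0.9 kcal/mol

This conformer (staggered): Cl(240°)/CH3(180°) gauche 0.9 → 0.9 kcal/mol.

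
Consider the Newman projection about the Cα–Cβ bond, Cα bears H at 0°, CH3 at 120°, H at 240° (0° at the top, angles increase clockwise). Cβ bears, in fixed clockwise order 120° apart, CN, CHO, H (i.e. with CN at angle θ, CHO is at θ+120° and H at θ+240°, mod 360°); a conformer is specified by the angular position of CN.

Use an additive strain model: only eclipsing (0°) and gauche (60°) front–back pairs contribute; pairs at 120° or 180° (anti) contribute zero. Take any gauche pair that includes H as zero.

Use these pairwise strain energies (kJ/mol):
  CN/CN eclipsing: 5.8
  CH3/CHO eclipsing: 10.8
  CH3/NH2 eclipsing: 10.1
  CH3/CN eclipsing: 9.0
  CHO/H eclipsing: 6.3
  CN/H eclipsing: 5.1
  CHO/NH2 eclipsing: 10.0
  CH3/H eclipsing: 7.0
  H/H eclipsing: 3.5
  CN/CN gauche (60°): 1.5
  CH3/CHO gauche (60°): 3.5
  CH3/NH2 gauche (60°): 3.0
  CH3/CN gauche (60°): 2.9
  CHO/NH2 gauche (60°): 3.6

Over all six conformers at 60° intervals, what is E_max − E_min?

CN at 0° is eclipsed. H at 0° is eclipsed with CN at 0° (5.1); CH3 at 120° is eclipsed with CHO at 120° (10.8); H at 240° is eclipsed with H at 240° (3.5). Total 19.4 kJ/mol.
CN at 60° is staggered. CH3 at 120° is gauche with CN at 60° (2.9); CH3 at 120° is gauche with CHO at 180° (3.5). Total 6.4 kJ/mol.
CN at 120° is eclipsed. H at 0° is eclipsed with H at 0° (3.5); CH3 at 120° is eclipsed with CN at 120° (9.0); H at 240° is eclipsed with CHO at 240° (6.3). Total 18.8 kJ/mol.
CN at 180° is staggered. CH3 at 120° is gauche with CN at 180° (2.9). Total 2.9 kJ/mol.
CN at 240° is eclipsed. H at 0° is eclipsed with CHO at 0° (6.3); CH3 at 120° is eclipsed with H at 120° (7.0); H at 240° is eclipsed with CN at 240° (5.1). Total 18.4 kJ/mol.
CN at 300° is staggered. CH3 at 120° is gauche with CHO at 60° (3.5). Total 3.5 kJ/mol.
Max at 0° (19.4 kJ/mol), min at 180° (2.9 kJ/mol); barrier = 16.5 kJ/mol.

16.5 kJ/mol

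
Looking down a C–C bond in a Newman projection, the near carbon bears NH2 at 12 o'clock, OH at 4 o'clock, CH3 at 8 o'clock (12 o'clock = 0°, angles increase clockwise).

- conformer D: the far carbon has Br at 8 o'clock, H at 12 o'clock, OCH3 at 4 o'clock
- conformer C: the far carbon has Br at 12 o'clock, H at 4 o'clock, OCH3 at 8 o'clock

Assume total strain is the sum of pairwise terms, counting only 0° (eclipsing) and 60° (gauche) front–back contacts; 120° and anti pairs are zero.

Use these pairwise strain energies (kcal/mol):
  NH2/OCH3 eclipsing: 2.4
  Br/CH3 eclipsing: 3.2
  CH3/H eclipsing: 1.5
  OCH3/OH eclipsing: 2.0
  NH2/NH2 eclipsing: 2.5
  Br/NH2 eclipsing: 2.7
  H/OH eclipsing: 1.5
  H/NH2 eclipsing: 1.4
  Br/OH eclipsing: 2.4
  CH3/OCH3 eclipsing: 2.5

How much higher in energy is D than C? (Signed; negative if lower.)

-0.1 kcal/mol

D is eclipsed. NH2 at 0° is eclipsed with H at 0° (1.4); OH at 120° is eclipsed with OCH3 at 120° (2.0); CH3 at 240° is eclipsed with Br at 240° (3.2). Total 6.6 kcal/mol.
C is eclipsed. NH2 at 0° is eclipsed with Br at 0° (2.7); OH at 120° is eclipsed with H at 120° (1.5); CH3 at 240° is eclipsed with OCH3 at 240° (2.5). Total 6.7 kcal/mol.
E(D) − E(C) = 6.6 − 6.7 = -0.1 kcal/mol.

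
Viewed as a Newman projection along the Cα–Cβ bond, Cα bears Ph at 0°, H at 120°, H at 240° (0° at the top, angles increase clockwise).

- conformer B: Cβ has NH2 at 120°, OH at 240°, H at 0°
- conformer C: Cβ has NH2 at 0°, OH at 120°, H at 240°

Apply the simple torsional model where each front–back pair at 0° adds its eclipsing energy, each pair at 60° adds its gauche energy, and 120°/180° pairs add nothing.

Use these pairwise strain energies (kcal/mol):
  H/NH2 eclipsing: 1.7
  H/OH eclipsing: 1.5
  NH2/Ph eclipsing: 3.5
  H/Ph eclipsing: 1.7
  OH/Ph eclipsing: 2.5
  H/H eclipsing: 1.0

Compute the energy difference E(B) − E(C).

B (eclipsed): Ph–H eclipsed, H–NH2 eclipsed, H–OH eclipsed; 1.7 + 1.7 + 1.5 = 4.9 kcal/mol.
C (eclipsed): Ph–NH2 eclipsed, H–OH eclipsed, H–H eclipsed; 3.5 + 1.5 + 1.0 = 6.0 kcal/mol.
E(B) − E(C) = 4.9 − 6.0 = -1.1 kcal/mol.

-1.1 kcal/mol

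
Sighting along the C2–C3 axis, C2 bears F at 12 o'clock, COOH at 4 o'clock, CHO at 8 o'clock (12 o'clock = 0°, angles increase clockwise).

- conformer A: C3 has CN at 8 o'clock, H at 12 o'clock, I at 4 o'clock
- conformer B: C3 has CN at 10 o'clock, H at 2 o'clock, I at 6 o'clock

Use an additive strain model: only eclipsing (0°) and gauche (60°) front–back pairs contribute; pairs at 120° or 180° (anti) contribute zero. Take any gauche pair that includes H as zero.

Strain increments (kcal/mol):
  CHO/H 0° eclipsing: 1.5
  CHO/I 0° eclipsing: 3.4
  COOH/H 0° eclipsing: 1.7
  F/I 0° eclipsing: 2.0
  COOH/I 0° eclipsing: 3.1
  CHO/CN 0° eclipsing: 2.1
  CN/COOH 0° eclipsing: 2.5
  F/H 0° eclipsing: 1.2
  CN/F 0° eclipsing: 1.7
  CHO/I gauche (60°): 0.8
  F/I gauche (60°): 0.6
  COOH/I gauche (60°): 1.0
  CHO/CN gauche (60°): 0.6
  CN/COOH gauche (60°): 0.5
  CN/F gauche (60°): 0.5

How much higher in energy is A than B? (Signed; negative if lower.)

A is eclipsed. F at 0° is eclipsed with H at 0° (1.2); COOH at 120° is eclipsed with I at 120° (3.1); CHO at 240° is eclipsed with CN at 240° (2.1). Total 6.4 kcal/mol.
B is staggered. F at 0° is gauche with CN at 300° (0.5); COOH at 120° is gauche with I at 180° (1.0); CHO at 240° is gauche with CN at 300° (0.6); CHO at 240° is gauche with I at 180° (0.8). Total 2.9 kcal/mol.
E(A) − E(B) = 6.4 − 2.9 = +3.5 kcal/mol.

+3.5 kcal/mol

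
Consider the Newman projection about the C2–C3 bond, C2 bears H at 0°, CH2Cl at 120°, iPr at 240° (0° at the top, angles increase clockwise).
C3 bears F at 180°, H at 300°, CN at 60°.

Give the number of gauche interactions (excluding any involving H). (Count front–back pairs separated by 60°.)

Non-H gauche pairs: CH2Cl(120°)/F(180°); CH2Cl(120°)/CN(60°); iPr(240°)/F(180°) — 3 interactions.

3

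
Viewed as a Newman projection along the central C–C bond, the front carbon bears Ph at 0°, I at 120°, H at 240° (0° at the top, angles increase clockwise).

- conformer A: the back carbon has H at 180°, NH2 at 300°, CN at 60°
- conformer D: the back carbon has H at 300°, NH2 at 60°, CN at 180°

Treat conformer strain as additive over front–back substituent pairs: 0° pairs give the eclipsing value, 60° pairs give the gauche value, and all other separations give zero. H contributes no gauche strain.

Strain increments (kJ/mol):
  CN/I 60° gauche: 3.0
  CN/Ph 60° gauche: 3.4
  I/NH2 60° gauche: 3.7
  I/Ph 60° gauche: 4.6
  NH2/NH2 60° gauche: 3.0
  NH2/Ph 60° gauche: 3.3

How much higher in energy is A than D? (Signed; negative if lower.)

A is staggered. Ph at 0° is gauche with NH2 at 300° (3.3); Ph at 0° is gauche with CN at 60° (3.4); I at 120° is gauche with CN at 60° (3.0). Total 9.7 kJ/mol.
D is staggered. Ph at 0° is gauche with NH2 at 60° (3.3); I at 120° is gauche with NH2 at 60° (3.7); I at 120° is gauche with CN at 180° (3.0). Total 10.0 kJ/mol.
E(A) − E(D) = 9.7 − 10.0 = -0.3 kJ/mol.

-0.3 kJ/mol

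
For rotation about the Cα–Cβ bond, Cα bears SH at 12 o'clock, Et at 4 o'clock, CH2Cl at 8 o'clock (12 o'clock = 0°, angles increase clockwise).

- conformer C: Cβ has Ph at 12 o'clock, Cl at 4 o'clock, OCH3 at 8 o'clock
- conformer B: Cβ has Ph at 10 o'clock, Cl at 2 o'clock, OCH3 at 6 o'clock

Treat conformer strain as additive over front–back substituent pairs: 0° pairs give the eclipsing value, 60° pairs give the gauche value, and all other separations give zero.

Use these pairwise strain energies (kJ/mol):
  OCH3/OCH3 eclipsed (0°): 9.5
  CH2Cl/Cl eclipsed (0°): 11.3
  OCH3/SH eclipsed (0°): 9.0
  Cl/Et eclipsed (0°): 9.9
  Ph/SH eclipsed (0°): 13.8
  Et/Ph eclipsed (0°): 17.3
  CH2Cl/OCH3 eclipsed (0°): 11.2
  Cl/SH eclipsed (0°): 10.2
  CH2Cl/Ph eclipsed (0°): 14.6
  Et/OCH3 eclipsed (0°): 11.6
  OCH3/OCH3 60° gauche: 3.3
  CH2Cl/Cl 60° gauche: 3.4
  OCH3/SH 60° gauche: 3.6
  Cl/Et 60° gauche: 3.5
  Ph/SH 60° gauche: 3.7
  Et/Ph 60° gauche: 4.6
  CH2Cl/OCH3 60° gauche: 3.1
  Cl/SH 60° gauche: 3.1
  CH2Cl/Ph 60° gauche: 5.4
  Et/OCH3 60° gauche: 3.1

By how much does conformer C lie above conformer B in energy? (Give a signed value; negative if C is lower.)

C (eclipsed): SH–Ph eclipsed, Et–Cl eclipsed, CH2Cl–OCH3 eclipsed; 13.8 + 9.9 + 11.2 = 34.9 kJ/mol.
B (staggered): SH–Ph gauche, SH–Cl gauche, Et–Cl gauche, Et–OCH3 gauche, CH2Cl–Ph gauche, CH2Cl–OCH3 gauche; 3.7 + 3.1 + 3.5 + 3.1 + 5.4 + 3.1 = 21.9 kJ/mol.
E(C) − E(B) = 34.9 − 21.9 = +13.0 kJ/mol.

+13.0 kJ/mol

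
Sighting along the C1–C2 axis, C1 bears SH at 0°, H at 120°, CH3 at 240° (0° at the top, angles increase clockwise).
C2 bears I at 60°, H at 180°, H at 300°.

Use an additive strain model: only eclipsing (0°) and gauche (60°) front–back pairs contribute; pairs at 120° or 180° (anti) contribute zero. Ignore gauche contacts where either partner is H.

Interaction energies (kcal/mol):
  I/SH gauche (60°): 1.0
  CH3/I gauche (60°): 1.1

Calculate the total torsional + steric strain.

1.0 kcal/mol

This conformer (staggered): SH–I gauche; 1.0 = 1.0 kcal/mol.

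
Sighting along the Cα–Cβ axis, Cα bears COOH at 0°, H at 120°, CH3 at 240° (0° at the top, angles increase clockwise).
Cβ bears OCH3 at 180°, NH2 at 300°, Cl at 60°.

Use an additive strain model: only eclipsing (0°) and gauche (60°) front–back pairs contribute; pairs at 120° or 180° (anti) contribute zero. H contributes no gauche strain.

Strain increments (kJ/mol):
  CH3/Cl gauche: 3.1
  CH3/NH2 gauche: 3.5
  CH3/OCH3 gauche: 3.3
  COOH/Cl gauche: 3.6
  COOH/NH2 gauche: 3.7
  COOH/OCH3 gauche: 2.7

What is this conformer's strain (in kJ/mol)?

This conformer is staggered. COOH at 0° is gauche with NH2 at 300° (3.7); COOH at 0° is gauche with Cl at 60° (3.6); CH3 at 240° is gauche with OCH3 at 180° (3.3); CH3 at 240° is gauche with NH2 at 300° (3.5). Total 14.1 kJ/mol.

14.1 kJ/mol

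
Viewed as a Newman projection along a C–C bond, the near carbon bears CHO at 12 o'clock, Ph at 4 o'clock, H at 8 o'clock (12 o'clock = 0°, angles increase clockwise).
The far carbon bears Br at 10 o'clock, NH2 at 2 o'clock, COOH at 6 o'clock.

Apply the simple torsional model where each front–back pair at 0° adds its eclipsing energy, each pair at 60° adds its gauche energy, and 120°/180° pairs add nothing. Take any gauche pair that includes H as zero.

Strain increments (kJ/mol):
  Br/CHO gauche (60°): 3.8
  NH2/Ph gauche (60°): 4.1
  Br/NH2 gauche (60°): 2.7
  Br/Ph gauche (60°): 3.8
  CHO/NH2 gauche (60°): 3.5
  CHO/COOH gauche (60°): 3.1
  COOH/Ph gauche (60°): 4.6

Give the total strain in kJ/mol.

16.0 kJ/mol

This conformer (staggered): CHO–Br gauche, CHO–NH2 gauche, Ph–NH2 gauche, Ph–COOH gauche; 3.8 + 3.5 + 4.1 + 4.6 = 16.0 kJ/mol.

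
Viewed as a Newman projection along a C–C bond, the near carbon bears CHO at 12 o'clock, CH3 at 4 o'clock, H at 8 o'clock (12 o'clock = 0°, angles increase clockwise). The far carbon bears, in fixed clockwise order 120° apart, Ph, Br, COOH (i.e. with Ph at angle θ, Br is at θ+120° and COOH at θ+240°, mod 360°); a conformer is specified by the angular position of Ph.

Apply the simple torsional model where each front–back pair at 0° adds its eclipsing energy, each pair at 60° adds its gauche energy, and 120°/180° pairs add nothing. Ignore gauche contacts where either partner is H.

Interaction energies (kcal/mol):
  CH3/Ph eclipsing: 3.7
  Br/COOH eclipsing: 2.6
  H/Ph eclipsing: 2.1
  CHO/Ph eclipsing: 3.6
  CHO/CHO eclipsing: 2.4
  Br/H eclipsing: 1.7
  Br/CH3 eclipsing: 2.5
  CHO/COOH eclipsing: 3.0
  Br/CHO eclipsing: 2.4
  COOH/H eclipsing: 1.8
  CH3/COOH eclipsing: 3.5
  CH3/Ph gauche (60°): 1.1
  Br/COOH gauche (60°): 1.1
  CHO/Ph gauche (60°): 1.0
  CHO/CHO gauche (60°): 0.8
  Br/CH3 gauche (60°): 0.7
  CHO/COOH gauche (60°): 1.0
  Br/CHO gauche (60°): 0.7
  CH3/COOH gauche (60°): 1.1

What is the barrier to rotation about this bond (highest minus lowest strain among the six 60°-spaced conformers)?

4.9 kcal/mol

Ph at 0° (eclipsed): CHO–Ph eclipsed, CH3–Br eclipsed, H–COOH eclipsed; 3.6 + 2.5 + 1.8 = 7.9 kcal/mol.
Ph at 60° (staggered): CHO–Ph gauche, CHO–COOH gauche, CH3–Ph gauche, CH3–Br gauche; 1.0 + 1.0 + 1.1 + 0.7 = 3.8 kcal/mol.
Ph at 120° (eclipsed): CHO–COOH eclipsed, CH3–Ph eclipsed, H–Br eclipsed; 3.0 + 3.7 + 1.7 = 8.4 kcal/mol.
Ph at 180° (staggered): CHO–Br gauche, CHO–COOH gauche, CH3–Ph gauche, CH3–COOH gauche; 0.7 + 1.0 + 1.1 + 1.1 = 3.9 kcal/mol.
Ph at 240° (eclipsed): CHO–Br eclipsed, CH3–COOH eclipsed, H–Ph eclipsed; 2.4 + 3.5 + 2.1 = 8.0 kcal/mol.
Ph at 300° (staggered): CHO–Ph gauche, CHO–Br gauche, CH3–Br gauche, CH3–COOH gauche; 1.0 + 0.7 + 0.7 + 1.1 = 3.5 kcal/mol.
Max at 120° (8.4 kcal/mol), min at 300° (3.5 kcal/mol); barrier = 4.9 kcal/mol.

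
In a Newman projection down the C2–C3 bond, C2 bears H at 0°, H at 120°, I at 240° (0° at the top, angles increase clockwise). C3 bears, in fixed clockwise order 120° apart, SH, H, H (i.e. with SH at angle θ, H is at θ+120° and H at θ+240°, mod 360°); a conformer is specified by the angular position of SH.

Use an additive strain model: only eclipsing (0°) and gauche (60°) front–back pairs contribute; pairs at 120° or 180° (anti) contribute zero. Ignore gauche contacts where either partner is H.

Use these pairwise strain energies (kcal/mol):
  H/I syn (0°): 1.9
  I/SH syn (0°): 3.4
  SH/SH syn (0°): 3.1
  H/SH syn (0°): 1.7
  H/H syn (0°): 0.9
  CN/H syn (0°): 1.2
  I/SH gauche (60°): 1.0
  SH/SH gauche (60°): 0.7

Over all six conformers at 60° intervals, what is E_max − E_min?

SH at 0° (eclipsed): H–SH eclipsed, H–H eclipsed, I–H eclipsed; 1.7 + 0.9 + 1.9 = 4.5 kcal/mol.
SH at 60° (staggered): no non-H gauche contacts → 0.0 kcal/mol.
SH at 120° (eclipsed): H–H eclipsed, H–SH eclipsed, I–H eclipsed; 0.9 + 1.7 + 1.9 = 4.5 kcal/mol.
SH at 180° (staggered): I–SH gauche; 1.0 = 1.0 kcal/mol.
SH at 240° (eclipsed): H–H eclipsed, H–H eclipsed, I–SH eclipsed; 0.9 + 0.9 + 3.4 = 5.2 kcal/mol.
SH at 300° (staggered): I–SH gauche; 1.0 = 1.0 kcal/mol.
Max at 240° (5.2 kcal/mol), min at 60° (0.0 kcal/mol); barrier = 5.2 kcal/mol.

5.2 kcal/mol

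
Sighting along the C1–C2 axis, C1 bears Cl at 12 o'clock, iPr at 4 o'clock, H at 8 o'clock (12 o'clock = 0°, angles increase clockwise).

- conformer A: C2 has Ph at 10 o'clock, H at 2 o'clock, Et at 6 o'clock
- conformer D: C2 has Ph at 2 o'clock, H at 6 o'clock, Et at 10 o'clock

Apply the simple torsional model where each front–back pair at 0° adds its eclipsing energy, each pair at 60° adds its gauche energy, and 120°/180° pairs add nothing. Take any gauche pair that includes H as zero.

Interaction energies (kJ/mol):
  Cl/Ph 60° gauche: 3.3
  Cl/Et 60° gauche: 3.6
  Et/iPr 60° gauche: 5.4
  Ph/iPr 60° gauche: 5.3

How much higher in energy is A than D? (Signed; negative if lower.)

A (staggered): Cl–Ph gauche, iPr–Et gauche; 3.3 + 5.4 = 8.7 kJ/mol.
D (staggered): Cl–Ph gauche, Cl–Et gauche, iPr–Ph gauche; 3.3 + 3.6 + 5.3 = 12.2 kJ/mol.
E(A) − E(D) = 8.7 − 12.2 = -3.5 kJ/mol.

-3.5 kJ/mol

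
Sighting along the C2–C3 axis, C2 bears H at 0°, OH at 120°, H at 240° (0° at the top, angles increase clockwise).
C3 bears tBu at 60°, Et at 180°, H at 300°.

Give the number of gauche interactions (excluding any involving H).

Non-H gauche pairs: OH(120°)/tBu(60°); OH(120°)/Et(180°) — 2 interactions.

2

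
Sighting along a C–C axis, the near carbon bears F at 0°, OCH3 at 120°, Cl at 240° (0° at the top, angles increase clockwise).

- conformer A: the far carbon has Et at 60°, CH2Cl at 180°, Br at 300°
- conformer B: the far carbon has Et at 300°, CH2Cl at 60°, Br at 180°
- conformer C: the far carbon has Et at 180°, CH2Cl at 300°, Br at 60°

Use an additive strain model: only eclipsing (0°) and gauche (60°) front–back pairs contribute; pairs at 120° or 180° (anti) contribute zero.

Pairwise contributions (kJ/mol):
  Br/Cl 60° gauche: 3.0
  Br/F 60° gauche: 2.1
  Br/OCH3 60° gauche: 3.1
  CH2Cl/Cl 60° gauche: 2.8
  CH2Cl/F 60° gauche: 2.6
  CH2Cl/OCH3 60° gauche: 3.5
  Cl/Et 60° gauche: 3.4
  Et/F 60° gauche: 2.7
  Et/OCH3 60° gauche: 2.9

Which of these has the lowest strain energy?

C

A is staggered. F at 0° is gauche with Et at 60° (2.7); F at 0° is gauche with Br at 300° (2.1); OCH3 at 120° is gauche with Et at 60° (2.9); OCH3 at 120° is gauche with CH2Cl at 180° (3.5); Cl at 240° is gauche with CH2Cl at 180° (2.8); Cl at 240° is gauche with Br at 300° (3.0). Total 17.0 kJ/mol.
B is staggered. F at 0° is gauche with Et at 300° (2.7); F at 0° is gauche with CH2Cl at 60° (2.6); OCH3 at 120° is gauche with CH2Cl at 60° (3.5); OCH3 at 120° is gauche with Br at 180° (3.1); Cl at 240° is gauche with Et at 300° (3.4); Cl at 240° is gauche with Br at 180° (3.0). Total 18.3 kJ/mol.
C is staggered. F at 0° is gauche with CH2Cl at 300° (2.6); F at 0° is gauche with Br at 60° (2.1); OCH3 at 120° is gauche with Et at 180° (2.9); OCH3 at 120° is gauche with Br at 60° (3.1); Cl at 240° is gauche with Et at 180° (3.4); Cl at 240° is gauche with CH2Cl at 300° (2.8). Total 16.9 kJ/mol.
C has the lowest total (16.9 kJ/mol).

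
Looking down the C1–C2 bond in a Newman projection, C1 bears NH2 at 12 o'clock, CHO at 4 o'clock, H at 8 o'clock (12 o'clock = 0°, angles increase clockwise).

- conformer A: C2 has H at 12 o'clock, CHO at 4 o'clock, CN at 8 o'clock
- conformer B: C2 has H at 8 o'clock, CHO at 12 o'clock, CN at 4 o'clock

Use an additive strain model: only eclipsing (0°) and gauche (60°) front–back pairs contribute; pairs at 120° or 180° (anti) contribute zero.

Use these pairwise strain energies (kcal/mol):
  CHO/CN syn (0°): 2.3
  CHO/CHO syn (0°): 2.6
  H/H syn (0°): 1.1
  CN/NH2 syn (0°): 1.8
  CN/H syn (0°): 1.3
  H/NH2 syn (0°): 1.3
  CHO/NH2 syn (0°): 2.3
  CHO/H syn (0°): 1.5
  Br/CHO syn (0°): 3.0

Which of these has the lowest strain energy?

A

A (eclipsed): NH2–H eclipsed, CHO–CHO eclipsed, H–CN eclipsed; 1.3 + 2.6 + 1.3 = 5.2 kcal/mol.
B (eclipsed): NH2–CHO eclipsed, CHO–CN eclipsed, H–H eclipsed; 2.3 + 2.3 + 1.1 = 5.7 kcal/mol.
A has the lowest total (5.2 kcal/mol).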